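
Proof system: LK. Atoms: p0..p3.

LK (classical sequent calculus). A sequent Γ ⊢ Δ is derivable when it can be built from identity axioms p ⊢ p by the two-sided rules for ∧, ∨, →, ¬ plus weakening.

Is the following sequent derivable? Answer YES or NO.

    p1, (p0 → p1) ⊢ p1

Derivation (root first):
[→L] p1, (p0 → p1) ⊢ p1
  [WR] p1 ⊢ p1, p0
    [Ax] p1 ⊢ p1
  [Ax] p1 ⊢ p1

Result: YES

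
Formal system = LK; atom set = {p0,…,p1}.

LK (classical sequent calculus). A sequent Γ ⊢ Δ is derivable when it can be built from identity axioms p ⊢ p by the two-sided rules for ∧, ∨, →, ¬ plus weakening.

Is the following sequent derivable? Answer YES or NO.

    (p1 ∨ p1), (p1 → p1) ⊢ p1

Derivation (root first):
[→L] (p1 ∨ p1), (p1 → p1) ⊢ p1
  [∨L] (p1 ∨ p1) ⊢ p1
    [Ax] p1 ⊢ p1
    [Ax] p1 ⊢ p1
  [Ax] p1 ⊢ p1

Result: YES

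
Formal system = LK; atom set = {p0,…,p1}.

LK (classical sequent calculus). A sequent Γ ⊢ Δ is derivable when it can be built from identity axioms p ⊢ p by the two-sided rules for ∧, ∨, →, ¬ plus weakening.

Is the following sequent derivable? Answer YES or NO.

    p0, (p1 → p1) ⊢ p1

Enumerate valuations to refute Γ ⊢ Δ:
  v=00: Γ:[p0=F, (p1 → p1)=T] Δ:[p1=F] refutes=False
  v=01: Γ:[p0=F, (p1 → p1)=T] Δ:[p1=T] refutes=False
  v=10: Γ:[p0=T, (p1 → p1)=T] Δ:[p1=F] refutes=True  ← countermodel

Result: NO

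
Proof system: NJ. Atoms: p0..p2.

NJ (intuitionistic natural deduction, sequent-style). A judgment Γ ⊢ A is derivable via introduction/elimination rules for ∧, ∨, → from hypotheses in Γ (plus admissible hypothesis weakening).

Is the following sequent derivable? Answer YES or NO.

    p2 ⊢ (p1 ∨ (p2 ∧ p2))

Derivation trace:
[∨I₂] p2 ⊢ (p1 ∨ (p2 ∧ p2))
  [∧I] p2 ⊢ (p2 ∧ p2)
    [Ax] p2 ⊢ p2
    [Ax] p2 ⊢ p2

Result: YES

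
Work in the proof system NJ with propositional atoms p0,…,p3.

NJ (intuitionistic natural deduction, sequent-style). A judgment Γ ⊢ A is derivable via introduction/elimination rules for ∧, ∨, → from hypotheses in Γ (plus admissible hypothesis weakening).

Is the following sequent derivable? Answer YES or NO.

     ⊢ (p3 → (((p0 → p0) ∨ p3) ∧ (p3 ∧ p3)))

Derivation (root first):
[→I]  ⊢ (p3 → (((p0 → p0) ∨ p3) ∧ (p3 ∧ p3)))
  [∧I] p3 ⊢ (((p0 → p0) ∨ p3) ∧ (p3 ∧ p3))
    [∨I₁]  ⊢ ((p0 → p0) ∨ p3)
      [→I]  ⊢ (p0 → p0)
        [Ax] p0 ⊢ p0
    [∧I] p3 ⊢ (p3 ∧ p3)
      [Ax] p3 ⊢ p3
      [Ax] p3 ⊢ p3

Result: YES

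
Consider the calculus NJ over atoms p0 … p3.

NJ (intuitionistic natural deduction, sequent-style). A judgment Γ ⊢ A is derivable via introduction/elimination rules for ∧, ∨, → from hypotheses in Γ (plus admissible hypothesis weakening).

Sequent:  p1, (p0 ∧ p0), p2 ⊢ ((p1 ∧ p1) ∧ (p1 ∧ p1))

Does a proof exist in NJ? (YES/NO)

Derivation (root first):
[Wk] p1, (p0 ∧ p0), p2 ⊢ ((p1 ∧ p1) ∧ (p1 ∧ p1))
  [∧I] p1, (p0 ∧ p0) ⊢ ((p1 ∧ p1) ∧ (p1 ∧ p1))
    [∧I] p1, (p0 ∧ p0) ⊢ (p1 ∧ p1)
      [Wk] p1, (p0 ∧ p0) ⊢ p1
        [Ax] p1 ⊢ p1
      [Ax] p1 ⊢ p1
    [∧I] p1, (p0 ∧ p0) ⊢ (p1 ∧ p1)
      [Wk] p1, (p0 ∧ p0) ⊢ p1
        [Ax] p1 ⊢ p1
      [Ax] p1 ⊢ p1

Result: YES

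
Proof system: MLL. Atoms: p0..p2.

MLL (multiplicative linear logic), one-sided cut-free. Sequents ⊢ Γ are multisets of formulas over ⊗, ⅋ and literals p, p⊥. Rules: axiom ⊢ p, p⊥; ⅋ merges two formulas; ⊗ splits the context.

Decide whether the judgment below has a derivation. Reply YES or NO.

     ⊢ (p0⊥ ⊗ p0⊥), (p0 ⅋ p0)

Derivation trace:
[⅋]  ⊢ (p0⊥ ⊗ p0⊥), (p0 ⅋ p0)
  [⊗]  ⊢ p0, p0, (p0⊥ ⊗ p0⊥)
    [Ax]  ⊢ p0, p0⊥
    [Ax]  ⊢ p0, p0⊥

Result: YES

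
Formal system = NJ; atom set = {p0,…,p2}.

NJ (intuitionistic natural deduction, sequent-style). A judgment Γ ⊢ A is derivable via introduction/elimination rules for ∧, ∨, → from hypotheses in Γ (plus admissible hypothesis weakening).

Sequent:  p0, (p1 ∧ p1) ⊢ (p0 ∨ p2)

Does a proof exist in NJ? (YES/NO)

Derivation trace:
[Wk] p0, (p1 ∧ p1) ⊢ (p0 ∨ p2)
  [∨I₁] p0 ⊢ (p0 ∨ p2)
    [Ax] p0 ⊢ p0

Result: YES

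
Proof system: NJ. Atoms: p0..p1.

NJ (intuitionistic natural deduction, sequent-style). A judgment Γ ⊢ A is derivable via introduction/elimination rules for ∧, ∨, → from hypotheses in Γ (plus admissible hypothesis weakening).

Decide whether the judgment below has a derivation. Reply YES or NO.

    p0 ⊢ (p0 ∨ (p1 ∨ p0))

Derivation trace:
[∨I₂] p0 ⊢ (p0 ∨ (p1 ∨ p0))
  [∨I₂] p0 ⊢ (p1 ∨ p0)
    [Ax] p0 ⊢ p0

Result: YES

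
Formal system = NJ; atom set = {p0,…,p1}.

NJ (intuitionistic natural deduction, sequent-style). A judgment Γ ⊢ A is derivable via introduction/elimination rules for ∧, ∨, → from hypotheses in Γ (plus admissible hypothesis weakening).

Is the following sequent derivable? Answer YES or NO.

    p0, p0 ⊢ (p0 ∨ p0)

Proof tree:
[∨I₁] p0, p0 ⊢ (p0 ∨ p0)
  [Wk] p0, p0 ⊢ p0
    [Ax] p0 ⊢ p0

Result: YES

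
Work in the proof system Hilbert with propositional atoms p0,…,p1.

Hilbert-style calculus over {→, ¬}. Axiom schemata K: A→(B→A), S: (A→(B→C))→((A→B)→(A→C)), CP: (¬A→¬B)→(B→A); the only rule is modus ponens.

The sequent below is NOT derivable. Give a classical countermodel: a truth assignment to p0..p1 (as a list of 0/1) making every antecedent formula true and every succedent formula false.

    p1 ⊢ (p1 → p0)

Search for a countermodel by truth-table:
  v=00: Γ:[p1=F] Δ:[(p1 → p0)=T] refutes=False
  v=01: Γ:[p1=T] Δ:[(p1 → p0)=F] refutes=True  ← countermodel

Result: [0, 1]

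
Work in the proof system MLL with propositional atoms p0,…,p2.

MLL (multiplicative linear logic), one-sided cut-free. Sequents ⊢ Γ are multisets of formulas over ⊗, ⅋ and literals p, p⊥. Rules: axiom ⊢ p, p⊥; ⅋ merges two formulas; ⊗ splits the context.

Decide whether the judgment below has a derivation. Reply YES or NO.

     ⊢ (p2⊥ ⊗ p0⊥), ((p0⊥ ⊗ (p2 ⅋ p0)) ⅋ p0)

Proof tree:
[⅋]  ⊢ (p2⊥ ⊗ p0⊥), ((p0⊥ ⊗ (p2 ⅋ p0)) ⅋ p0)
  [⊗]  ⊢ p0, (p2⊥ ⊗ p0⊥), (p0⊥ ⊗ (p2 ⅋ p0))
    [Ax]  ⊢ p0, p0⊥
    [⅋]  ⊢ (p2⊥ ⊗ p0⊥), (p2 ⅋ p0)
      [⊗]  ⊢ p2, p0, (p2⊥ ⊗ p0⊥)
        [Ax]  ⊢ p2, p2⊥
        [Ax]  ⊢ p0, p0⊥

Result: YES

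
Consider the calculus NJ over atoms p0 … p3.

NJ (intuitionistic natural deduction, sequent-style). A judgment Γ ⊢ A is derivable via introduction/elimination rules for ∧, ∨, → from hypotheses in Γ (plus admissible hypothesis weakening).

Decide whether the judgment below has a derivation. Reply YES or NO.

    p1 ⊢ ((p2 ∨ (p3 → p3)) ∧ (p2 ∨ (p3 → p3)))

Proof tree:
[∧I] p1 ⊢ ((p2 ∨ (p3 → p3)) ∧ (p2 ∨ (p3 → p3)))
  [∨I₂] p1 ⊢ (p2 ∨ (p3 → p3))
    [→I] p1 ⊢ (p3 → p3)
      [Wk] p3, p1 ⊢ p3
        [Ax] p3 ⊢ p3
  [∨I₂] p1 ⊢ (p2 ∨ (p3 → p3))
    [→I] p1 ⊢ (p3 → p3)
      [Wk] p3, p1 ⊢ p3
        [Ax] p3 ⊢ p3

Result: YES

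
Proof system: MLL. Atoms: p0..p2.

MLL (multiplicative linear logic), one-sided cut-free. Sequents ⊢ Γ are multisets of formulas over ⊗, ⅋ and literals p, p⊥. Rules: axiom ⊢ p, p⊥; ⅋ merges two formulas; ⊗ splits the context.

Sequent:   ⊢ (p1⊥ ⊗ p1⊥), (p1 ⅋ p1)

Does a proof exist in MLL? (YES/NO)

Derivation (root first):
[⅋]  ⊢ (p1⊥ ⊗ p1⊥), (p1 ⅋ p1)
  [⊗]  ⊢ p1, p1, (p1⊥ ⊗ p1⊥)
    [Ax]  ⊢ p1, p1⊥
    [Ax]  ⊢ p1, p1⊥

Result: YES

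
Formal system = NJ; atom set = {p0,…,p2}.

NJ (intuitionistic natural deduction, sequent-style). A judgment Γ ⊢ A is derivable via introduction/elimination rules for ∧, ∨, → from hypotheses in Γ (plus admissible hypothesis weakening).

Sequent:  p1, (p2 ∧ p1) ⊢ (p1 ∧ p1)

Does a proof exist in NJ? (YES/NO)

Derivation (root first):
[∧I] p1, (p2 ∧ p1) ⊢ (p1 ∧ p1)
  [Wk] p1, (p2 ∧ p1) ⊢ p1
    [Ax] p1 ⊢ p1
  [Wk] p1, (p2 ∧ p1) ⊢ p1
    [Ax] p1 ⊢ p1

Result: YES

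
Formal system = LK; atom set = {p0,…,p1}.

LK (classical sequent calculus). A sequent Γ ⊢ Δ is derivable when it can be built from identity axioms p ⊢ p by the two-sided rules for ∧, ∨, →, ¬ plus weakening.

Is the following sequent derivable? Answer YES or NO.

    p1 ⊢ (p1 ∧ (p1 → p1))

Derivation (root first):
[∧R] p1 ⊢ (p1 ∧ (p1 → p1))
  [Ax] p1 ⊢ p1
  [→R]  ⊢ (p1 → p1)
    [Ax] p1 ⊢ p1

Result: YES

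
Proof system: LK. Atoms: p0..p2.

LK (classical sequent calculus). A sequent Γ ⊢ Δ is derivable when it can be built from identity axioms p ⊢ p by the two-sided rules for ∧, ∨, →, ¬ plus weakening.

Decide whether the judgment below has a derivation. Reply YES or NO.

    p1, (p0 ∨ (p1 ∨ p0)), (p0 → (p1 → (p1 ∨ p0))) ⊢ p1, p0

Derivation (root first):
[→L] p1, (p0 ∨ (p1 ∨ p0)), (p0 → (p1 → (p1 ∨ p0))) ⊢ p1, p0
  [∨L] (p0 ∨ (p1 ∨ p0)) ⊢ p1, p0
    [Ax] p0 ⊢ p0
    [∨L] (p1 ∨ p0) ⊢ p1, p0
      [Ax] p1 ⊢ p1
      [Ax] p0 ⊢ p0
  [→L] p1, (p1 → (p1 ∨ p0)) ⊢ p1, p0
    [Ax] p1 ⊢ p1
    [∨L] (p1 ∨ p0) ⊢ p1, p0
      [Ax] p1 ⊢ p1
      [Ax] p0 ⊢ p0

Result: YES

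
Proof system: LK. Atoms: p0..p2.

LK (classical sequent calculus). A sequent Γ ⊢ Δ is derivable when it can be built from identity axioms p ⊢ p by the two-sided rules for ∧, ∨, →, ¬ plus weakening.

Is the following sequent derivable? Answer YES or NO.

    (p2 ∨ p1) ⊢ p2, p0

Enumerate valuations to refute Γ ⊢ Δ:
  v=000: Γ:[(p2 ∨ p1)=F] Δ:[p2=F, p0=F] refutes=False
  v=001: Γ:[(p2 ∨ p1)=T] Δ:[p2=T, p0=F] refutes=False
  v=010: Γ:[(p2 ∨ p1)=T] Δ:[p2=F, p0=F] refutes=True  ← countermodel

Result: NO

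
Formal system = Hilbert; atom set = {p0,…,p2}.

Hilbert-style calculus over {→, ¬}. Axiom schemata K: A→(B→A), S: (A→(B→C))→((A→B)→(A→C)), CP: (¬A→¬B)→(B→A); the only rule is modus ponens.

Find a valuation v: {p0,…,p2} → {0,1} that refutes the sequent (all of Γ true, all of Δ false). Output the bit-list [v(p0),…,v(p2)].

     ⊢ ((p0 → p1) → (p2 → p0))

Enumerate valuations to refute Γ ⊢ Δ:
  v=000: Γ:[] Δ:[((p0 → p1) → (p2 → p0))=T] refutes=False
  v=001: Γ:[] Δ:[((p0 → p1) → (p2 → p0))=F] refutes=True  ← countermodel

Result: [0, 0, 1]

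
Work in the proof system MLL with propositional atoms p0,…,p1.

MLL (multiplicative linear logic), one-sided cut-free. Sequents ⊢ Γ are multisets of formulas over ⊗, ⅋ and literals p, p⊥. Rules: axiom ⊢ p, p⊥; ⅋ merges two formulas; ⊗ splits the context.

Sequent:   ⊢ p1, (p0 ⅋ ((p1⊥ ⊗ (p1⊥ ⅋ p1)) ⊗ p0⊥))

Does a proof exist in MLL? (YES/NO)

Derivation trace:
[⅋]  ⊢ p1, (p0 ⅋ ((p1⊥ ⊗ (p1⊥ ⅋ p1)) ⊗ p0⊥))
  [⊗]  ⊢ p1, p0, ((p1⊥ ⊗ (p1⊥ ⅋ p1)) ⊗ p0⊥)
    [⊗]  ⊢ p1, (p1⊥ ⊗ (p1⊥ ⅋ p1))
      [Ax]  ⊢ p1, p1⊥
      [⅋]  ⊢ (p1⊥ ⅋ p1)
        [Ax]  ⊢ p1, p1⊥
    [Ax]  ⊢ p0, p0⊥

Result: YES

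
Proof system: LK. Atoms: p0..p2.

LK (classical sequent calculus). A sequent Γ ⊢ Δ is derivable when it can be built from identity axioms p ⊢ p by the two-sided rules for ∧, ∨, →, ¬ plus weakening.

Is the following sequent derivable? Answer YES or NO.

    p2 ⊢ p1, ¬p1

Proof tree:
[WL] p2 ⊢ p1, ¬p1
  [¬R]  ⊢ p1, ¬p1
    [Ax] p1 ⊢ p1

Result: YES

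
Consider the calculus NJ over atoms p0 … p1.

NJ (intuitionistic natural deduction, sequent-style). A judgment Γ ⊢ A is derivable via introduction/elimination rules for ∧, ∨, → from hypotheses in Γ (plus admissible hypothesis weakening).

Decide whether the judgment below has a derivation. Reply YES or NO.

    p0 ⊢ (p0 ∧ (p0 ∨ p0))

Derivation trace:
[∧I] p0 ⊢ (p0 ∧ (p0 ∨ p0))
  [Ax] p0 ⊢ p0
  [∨I₂] p0 ⊢ (p0 ∨ p0)
    [Ax] p0 ⊢ p0

Result: YES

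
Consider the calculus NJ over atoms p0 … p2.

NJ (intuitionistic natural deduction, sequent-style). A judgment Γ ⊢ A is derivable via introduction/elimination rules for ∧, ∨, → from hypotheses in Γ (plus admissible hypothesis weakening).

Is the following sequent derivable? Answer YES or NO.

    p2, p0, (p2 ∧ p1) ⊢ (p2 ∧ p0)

Derivation (root first):
[Wk] p2, p0, (p2 ∧ p1) ⊢ (p2 ∧ p0)
  [∧I] p2, p0 ⊢ (p2 ∧ p0)
    [Ax] p2 ⊢ p2
    [Ax] p0 ⊢ p0

Result: YES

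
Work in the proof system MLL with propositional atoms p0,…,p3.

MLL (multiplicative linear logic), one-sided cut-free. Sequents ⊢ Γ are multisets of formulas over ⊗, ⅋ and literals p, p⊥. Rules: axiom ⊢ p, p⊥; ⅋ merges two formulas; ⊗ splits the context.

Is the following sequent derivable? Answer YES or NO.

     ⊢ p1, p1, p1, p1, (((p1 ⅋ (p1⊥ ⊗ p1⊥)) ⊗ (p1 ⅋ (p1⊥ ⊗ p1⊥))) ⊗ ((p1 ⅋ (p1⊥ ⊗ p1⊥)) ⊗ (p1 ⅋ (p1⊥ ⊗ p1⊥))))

Proof tree:
[⊗]  ⊢ p1, p1, p1, p1, (((p1 ⅋ (p1⊥ ⊗ p1⊥)) ⊗ (p1 ⅋ (p1⊥ ⊗ p1⊥))) ⊗ ((p1 ⅋ (p1⊥ ⊗ p1⊥)) ⊗ (p1 ⅋ (p1⊥ ⊗ p1⊥))))
  [⊗]  ⊢ p1, p1, ((p1 ⅋ (p1⊥ ⊗ p1⊥)) ⊗ (p1 ⅋ (p1⊥ ⊗ p1⊥)))
    [⅋]  ⊢ p1, (p1 ⅋ (p1⊥ ⊗ p1⊥))
      [⊗]  ⊢ p1, p1, (p1⊥ ⊗ p1⊥)
        [Ax]  ⊢ p1, p1⊥
        [Ax]  ⊢ p1, p1⊥
    [⅋]  ⊢ p1, (p1 ⅋ (p1⊥ ⊗ p1⊥))
      [⊗]  ⊢ p1, p1, (p1⊥ ⊗ p1⊥)
        [Ax]  ⊢ p1, p1⊥
        [Ax]  ⊢ p1, p1⊥
  [⊗]  ⊢ p1, p1, ((p1 ⅋ (p1⊥ ⊗ p1⊥)) ⊗ (p1 ⅋ (p1⊥ ⊗ p1⊥)))
    [⅋]  ⊢ p1, (p1 ⅋ (p1⊥ ⊗ p1⊥))
      [⊗]  ⊢ p1, p1, (p1⊥ ⊗ p1⊥)
        [Ax]  ⊢ p1, p1⊥
        [Ax]  ⊢ p1, p1⊥
    [⅋]  ⊢ p1, (p1 ⅋ (p1⊥ ⊗ p1⊥))
      [⊗]  ⊢ p1, p1, (p1⊥ ⊗ p1⊥)
        [Ax]  ⊢ p1, p1⊥
        [Ax]  ⊢ p1, p1⊥

Result: YES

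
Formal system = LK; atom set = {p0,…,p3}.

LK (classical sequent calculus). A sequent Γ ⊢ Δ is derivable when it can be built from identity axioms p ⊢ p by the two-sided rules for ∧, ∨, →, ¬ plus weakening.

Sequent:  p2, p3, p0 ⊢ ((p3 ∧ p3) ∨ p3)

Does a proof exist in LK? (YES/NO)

Derivation (root first):
[∨R] p2, p3, p0 ⊢ ((p3 ∧ p3) ∨ p3)
  [WL] p2, p3, p0 ⊢ p3, (p3 ∧ p3)
    [∧R] p2, p3 ⊢ p3, (p3 ∧ p3)
      [WR] p3 ⊢ p3, p3
        [Ax] p3 ⊢ p3
      [WL] p3, p2 ⊢ p3
        [Ax] p3 ⊢ p3

Result: YES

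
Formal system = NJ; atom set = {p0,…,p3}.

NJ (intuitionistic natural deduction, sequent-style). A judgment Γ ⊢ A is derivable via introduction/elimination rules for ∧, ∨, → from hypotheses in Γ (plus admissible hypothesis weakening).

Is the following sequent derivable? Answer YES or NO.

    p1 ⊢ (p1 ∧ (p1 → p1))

Proof tree:
[∧I] p1 ⊢ (p1 ∧ (p1 → p1))
  [Ax] p1 ⊢ p1
  [→I]  ⊢ (p1 → p1)
    [Ax] p1 ⊢ p1

Result: YES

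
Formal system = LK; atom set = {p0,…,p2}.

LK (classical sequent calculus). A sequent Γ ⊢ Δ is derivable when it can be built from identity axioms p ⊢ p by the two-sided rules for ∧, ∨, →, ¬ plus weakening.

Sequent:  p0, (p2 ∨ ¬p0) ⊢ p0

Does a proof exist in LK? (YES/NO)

Derivation trace:
[∨L] p0, (p2 ∨ ¬p0) ⊢ p0
  [WL] p0, p2 ⊢ p0
    [Ax] p0 ⊢ p0
  [¬L] p0, ¬p0 ⊢ 
    [Ax] p0 ⊢ p0

Result: YES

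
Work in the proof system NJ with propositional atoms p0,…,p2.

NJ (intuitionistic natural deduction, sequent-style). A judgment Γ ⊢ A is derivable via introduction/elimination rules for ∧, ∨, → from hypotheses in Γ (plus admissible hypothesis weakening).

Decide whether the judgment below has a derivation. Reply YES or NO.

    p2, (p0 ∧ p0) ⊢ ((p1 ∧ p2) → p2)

Derivation (root first):
[→I] p2, (p0 ∧ p0) ⊢ ((p1 ∧ p2) → p2)
  [Wk] p2, (p1 ∧ p2), (p0 ∧ p0) ⊢ p2
    [Wk] p2, (p1 ∧ p2) ⊢ p2
      [Ax] p2 ⊢ p2

Result: YES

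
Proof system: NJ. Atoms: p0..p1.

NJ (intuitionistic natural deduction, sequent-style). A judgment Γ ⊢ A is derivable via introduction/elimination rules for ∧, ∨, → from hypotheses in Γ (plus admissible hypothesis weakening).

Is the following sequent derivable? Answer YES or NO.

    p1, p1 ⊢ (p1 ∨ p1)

Proof tree:
[Wk] p1, p1 ⊢ (p1 ∨ p1)
  [∨I₁] p1 ⊢ (p1 ∨ p1)
    [Ax] p1 ⊢ p1

Result: YES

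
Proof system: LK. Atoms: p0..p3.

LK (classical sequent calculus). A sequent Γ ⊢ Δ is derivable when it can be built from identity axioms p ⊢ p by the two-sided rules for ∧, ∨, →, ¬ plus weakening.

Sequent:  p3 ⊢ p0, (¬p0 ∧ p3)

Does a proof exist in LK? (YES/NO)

Derivation trace:
[∧R] p3 ⊢ p0, (¬p0 ∧ p3)
  [¬R]  ⊢ p0, ¬p0
    [Ax] p0 ⊢ p0
  [Ax] p3 ⊢ p3

Result: YES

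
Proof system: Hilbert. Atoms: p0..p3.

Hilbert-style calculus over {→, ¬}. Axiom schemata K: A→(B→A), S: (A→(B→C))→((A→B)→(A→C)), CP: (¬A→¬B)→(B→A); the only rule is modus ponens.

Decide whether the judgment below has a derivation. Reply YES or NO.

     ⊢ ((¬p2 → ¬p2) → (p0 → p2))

Truth-table refutation:
  v=0000: Γ:[] Δ:[((¬p2 → ¬p2) → (p0 → p2))=T] refutes=False
  v=0001: Γ:[] Δ:[((¬p2 → ¬p2) → (p0 → p2))=T] refutes=False
  v=0010: Γ:[] Δ:[((¬p2 → ¬p2) → (p0 → p2))=T] refutes=False
  v=0011: Γ:[] Δ:[((¬p2 → ¬p2) → (p0 → p2))=T] refutes=False
  v=0100: Γ:[] Δ:[((¬p2 → ¬p2) → (p0 → p2))=T] refutes=False
  v=0101: Γ:[] Δ:[((¬p2 → ¬p2) → (p0 → p2))=T] refutes=False
  v=0110: Γ:[] Δ:[((¬p2 → ¬p2) → (p0 → p2))=T] refutes=False
  v=0111: Γ:[] Δ:[((¬p2 → ¬p2) → (p0 → p2))=T] refutes=False
  v=1000: Γ:[] Δ:[((¬p2 → ¬p2) → (p0 → p2))=F] refutes=True  ← countermodel

Result: NO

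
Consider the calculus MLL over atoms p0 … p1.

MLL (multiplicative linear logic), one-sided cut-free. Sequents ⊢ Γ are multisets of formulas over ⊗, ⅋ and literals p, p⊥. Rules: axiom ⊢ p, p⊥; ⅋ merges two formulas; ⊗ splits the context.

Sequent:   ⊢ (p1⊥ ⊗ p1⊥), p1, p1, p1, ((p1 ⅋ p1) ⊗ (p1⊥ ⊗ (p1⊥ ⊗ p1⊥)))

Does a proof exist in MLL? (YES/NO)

Derivation (root first):
[⊗]  ⊢ (p1⊥ ⊗ p1⊥), p1, p1, p1, ((p1 ⅋ p1) ⊗ (p1⊥ ⊗ (p1⊥ ⊗ p1⊥)))
  [⅋]  ⊢ (p1⊥ ⊗ p1⊥), (p1 ⅋ p1)
    [⊗]  ⊢ p1, p1, (p1⊥ ⊗ p1⊥)
      [Ax]  ⊢ p1, p1⊥
      [Ax]  ⊢ p1, p1⊥
  [⊗]  ⊢ p1, p1, p1, (p1⊥ ⊗ (p1⊥ ⊗ p1⊥))
    [Ax]  ⊢ p1, p1⊥
    [⊗]  ⊢ p1, p1, (p1⊥ ⊗ p1⊥)
      [Ax]  ⊢ p1, p1⊥
      [Ax]  ⊢ p1, p1⊥

Result: YES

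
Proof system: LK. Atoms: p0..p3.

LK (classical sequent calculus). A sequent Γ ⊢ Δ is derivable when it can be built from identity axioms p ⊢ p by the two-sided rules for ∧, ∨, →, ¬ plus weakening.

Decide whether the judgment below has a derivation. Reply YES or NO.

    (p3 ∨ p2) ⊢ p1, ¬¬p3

Search for a countermodel by truth-table:
  v=0000: Γ:[(p3 ∨ p2)=F] Δ:[p1=F, ¬¬p3=F] refutes=False
  v=0001: Γ:[(p3 ∨ p2)=T] Δ:[p1=F, ¬¬p3=T] refutes=False
  v=0010: Γ:[(p3 ∨ p2)=T] Δ:[p1=F, ¬¬p3=F] refutes=True  ← countermodel

Result: NO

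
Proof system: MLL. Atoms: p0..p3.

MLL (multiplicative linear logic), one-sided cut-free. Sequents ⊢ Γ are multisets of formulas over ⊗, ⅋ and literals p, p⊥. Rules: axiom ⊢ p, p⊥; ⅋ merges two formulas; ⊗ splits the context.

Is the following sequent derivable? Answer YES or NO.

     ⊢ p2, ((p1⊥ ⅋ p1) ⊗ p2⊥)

Derivation (root first):
[⊗]  ⊢ p2, ((p1⊥ ⅋ p1) ⊗ p2⊥)
  [⅋]  ⊢ (p1⊥ ⅋ p1)
    [Ax]  ⊢ p1, p1⊥
  [Ax]  ⊢ p2, p2⊥

Result: YES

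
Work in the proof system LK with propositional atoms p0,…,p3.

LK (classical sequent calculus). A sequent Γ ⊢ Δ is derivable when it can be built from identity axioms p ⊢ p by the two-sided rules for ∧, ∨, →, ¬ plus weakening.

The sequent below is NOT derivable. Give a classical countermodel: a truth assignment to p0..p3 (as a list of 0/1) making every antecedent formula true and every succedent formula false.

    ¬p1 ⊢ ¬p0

Search for a countermodel by truth-table:
  v=0000: Γ:[¬p1=T] Δ:[¬p0=T] refutes=False
  v=0001: Γ:[¬p1=T] Δ:[¬p0=T] refutes=False
  v=0010: Γ:[¬p1=T] Δ:[¬p0=T] refutes=False
  v=0011: Γ:[¬p1=T] Δ:[¬p0=T] refutes=False
  v=0100: Γ:[¬p1=F] Δ:[¬p0=T] refutes=False
  v=0101: Γ:[¬p1=F] Δ:[¬p0=T] refutes=False
  v=0110: Γ:[¬p1=F] Δ:[¬p0=T] refutes=False
  v=0111: Γ:[¬p1=F] Δ:[¬p0=T] refutes=False
  v=1000: Γ:[¬p1=T] Δ:[¬p0=F] refutes=True  ← countermodel

Result: [1, 0, 0, 0]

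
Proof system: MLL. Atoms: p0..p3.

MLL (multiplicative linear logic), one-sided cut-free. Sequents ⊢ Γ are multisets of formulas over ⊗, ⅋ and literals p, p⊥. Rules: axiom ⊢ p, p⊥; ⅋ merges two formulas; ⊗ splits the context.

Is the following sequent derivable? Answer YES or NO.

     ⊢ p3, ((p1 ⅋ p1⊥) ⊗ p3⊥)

Proof tree:
[⊗]  ⊢ p3, ((p1 ⅋ p1⊥) ⊗ p3⊥)
  [⅋]  ⊢ (p1 ⅋ p1⊥)
    [Ax]  ⊢ p1, p1⊥
  [Ax]  ⊢ p3, p3⊥

Result: YES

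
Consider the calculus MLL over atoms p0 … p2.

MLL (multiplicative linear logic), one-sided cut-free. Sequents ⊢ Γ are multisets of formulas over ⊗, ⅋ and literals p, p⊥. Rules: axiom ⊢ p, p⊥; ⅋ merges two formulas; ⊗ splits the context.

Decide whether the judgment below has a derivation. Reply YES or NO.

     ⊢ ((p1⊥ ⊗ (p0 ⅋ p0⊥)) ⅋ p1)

Derivation trace:
[⅋]  ⊢ ((p1⊥ ⊗ (p0 ⅋ p0⊥)) ⅋ p1)
  [⊗]  ⊢ p1, (p1⊥ ⊗ (p0 ⅋ p0⊥))
    [Ax]  ⊢ p1, p1⊥
    [⅋]  ⊢ (p0 ⅋ p0⊥)
      [Ax]  ⊢ p0, p0⊥

Result: YES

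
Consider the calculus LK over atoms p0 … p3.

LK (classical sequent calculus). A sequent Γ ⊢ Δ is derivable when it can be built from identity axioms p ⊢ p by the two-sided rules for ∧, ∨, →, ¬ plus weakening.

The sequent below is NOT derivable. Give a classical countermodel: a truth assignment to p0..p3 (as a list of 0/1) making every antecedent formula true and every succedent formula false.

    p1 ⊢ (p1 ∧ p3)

Truth-table refutation:
  v=0000: Γ:[p1=F] Δ:[(p1 ∧ p3)=F] refutes=False
  v=0001: Γ:[p1=F] Δ:[(p1 ∧ p3)=F] refutes=False
  v=0010: Γ:[p1=F] Δ:[(p1 ∧ p3)=F] refutes=False
  v=0011: Γ:[p1=F] Δ:[(p1 ∧ p3)=F] refutes=False
  v=0100: Γ:[p1=T] Δ:[(p1 ∧ p3)=F] refutes=True  ← countermodel

Result: [0, 1, 0, 0]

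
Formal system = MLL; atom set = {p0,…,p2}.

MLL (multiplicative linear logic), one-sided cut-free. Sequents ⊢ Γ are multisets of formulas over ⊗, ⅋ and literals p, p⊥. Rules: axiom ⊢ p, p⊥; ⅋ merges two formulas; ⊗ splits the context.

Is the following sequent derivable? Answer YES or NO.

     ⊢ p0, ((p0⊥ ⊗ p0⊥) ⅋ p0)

Proof tree:
[⅋]  ⊢ p0, ((p0⊥ ⊗ p0⊥) ⅋ p0)
  [⊗]  ⊢ p0, p0, (p0⊥ ⊗ p0⊥)
    [Ax]  ⊢ p0, p0⊥
    [Ax]  ⊢ p0, p0⊥

Result: YES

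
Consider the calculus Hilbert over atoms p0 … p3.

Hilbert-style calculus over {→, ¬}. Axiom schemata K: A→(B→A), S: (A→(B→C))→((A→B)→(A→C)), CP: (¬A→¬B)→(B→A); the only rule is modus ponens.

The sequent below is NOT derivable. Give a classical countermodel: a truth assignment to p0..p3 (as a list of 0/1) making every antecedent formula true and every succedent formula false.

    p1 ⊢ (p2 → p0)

Search for a countermodel by truth-table:
  v=0000: Γ:[p1=F] Δ:[(p2 → p0)=T] refutes=False
  v=0001: Γ:[p1=F] Δ:[(p2 → p0)=T] refutes=False
  v=0010: Γ:[p1=F] Δ:[(p2 → p0)=F] refutes=False
  v=0011: Γ:[p1=F] Δ:[(p2 → p0)=F] refutes=False
  v=0100: Γ:[p1=T] Δ:[(p2 → p0)=T] refutes=False
  v=0101: Γ:[p1=T] Δ:[(p2 → p0)=T] refutes=False
  v=0110: Γ:[p1=T] Δ:[(p2 → p0)=F] refutes=True  ← countermodel

Result: [0, 1, 1, 0]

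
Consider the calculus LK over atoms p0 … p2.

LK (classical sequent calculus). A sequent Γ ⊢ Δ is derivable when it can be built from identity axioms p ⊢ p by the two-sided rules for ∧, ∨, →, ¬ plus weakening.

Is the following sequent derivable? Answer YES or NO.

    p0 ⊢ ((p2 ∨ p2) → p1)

Truth-table refutation:
  v=000: Γ:[p0=F] Δ:[((p2 ∨ p2) → p1)=T] refutes=False
  v=001: Γ:[p0=F] Δ:[((p2 ∨ p2) → p1)=F] refutes=False
  v=010: Γ:[p0=F] Δ:[((p2 ∨ p2) → p1)=T] refutes=False
  v=011: Γ:[p0=F] Δ:[((p2 ∨ p2) → p1)=T] refutes=False
  v=100: Γ:[p0=T] Δ:[((p2 ∨ p2) → p1)=T] refutes=False
  v=101: Γ:[p0=T] Δ:[((p2 ∨ p2) → p1)=F] refutes=True  ← countermodel

Result: NO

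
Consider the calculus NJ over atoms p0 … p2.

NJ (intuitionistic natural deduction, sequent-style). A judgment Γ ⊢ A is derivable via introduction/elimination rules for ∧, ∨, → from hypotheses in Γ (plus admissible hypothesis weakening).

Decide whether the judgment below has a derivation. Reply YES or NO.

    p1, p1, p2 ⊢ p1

Proof tree:
[Wk] p1, p1, p2 ⊢ p1
  [Wk] p1, p1 ⊢ p1
    [Ax] p1 ⊢ p1

Result: YES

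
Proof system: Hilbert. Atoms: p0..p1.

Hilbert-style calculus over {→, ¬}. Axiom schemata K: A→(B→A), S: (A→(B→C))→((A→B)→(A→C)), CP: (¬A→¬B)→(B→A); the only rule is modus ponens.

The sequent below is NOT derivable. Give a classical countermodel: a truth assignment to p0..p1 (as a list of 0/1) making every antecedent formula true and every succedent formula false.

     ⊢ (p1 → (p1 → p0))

Search for a countermodel by truth-table:
  v=00: Γ:[] Δ:[(p1 → (p1 → p0))=T] refutes=False
  v=01: Γ:[] Δ:[(p1 → (p1 → p0))=F] refutes=True  ← countermodel

Result: [0, 1]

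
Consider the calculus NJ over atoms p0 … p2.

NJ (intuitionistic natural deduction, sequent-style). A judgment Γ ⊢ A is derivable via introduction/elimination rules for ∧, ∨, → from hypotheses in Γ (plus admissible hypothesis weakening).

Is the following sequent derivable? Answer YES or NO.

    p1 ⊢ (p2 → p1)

Derivation trace:
[→I] p1 ⊢ (p2 → p1)
  [Wk] p1, p2 ⊢ p1
    [Ax] p1 ⊢ p1

Result: YES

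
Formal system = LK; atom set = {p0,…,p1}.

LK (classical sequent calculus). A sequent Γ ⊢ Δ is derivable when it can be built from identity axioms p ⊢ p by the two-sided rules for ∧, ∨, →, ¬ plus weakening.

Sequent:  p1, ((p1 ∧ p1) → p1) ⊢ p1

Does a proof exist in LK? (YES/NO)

Proof tree:
[→L] p1, ((p1 ∧ p1) → p1) ⊢ p1
  [∧R] p1 ⊢ (p1 ∧ p1)
    [Ax] p1 ⊢ p1
    [Ax] p1 ⊢ p1
  [Ax] p1 ⊢ p1

Result: YES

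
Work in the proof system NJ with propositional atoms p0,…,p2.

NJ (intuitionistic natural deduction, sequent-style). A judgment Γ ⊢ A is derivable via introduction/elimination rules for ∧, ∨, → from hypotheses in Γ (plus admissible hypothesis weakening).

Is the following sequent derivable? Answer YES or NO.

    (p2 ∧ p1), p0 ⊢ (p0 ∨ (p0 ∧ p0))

Derivation trace:
[∨I₂] (p2 ∧ p1), p0 ⊢ (p0 ∨ (p0 ∧ p0))
  [∧I] (p2 ∧ p1), p0 ⊢ (p0 ∧ p0)
    [Ax] p0 ⊢ p0
    [Wk] p0, (p2 ∧ p1) ⊢ p0
      [Ax] p0 ⊢ p0

Result: YES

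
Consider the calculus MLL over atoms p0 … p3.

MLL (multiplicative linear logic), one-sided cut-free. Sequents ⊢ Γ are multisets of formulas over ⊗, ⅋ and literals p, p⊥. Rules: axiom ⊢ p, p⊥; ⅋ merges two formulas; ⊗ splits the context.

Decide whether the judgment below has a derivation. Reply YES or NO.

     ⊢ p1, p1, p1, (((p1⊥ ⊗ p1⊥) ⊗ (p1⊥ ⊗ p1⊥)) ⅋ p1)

Proof tree:
[⅋]  ⊢ p1, p1, p1, (((p1⊥ ⊗ p1⊥) ⊗ (p1⊥ ⊗ p1⊥)) ⅋ p1)
  [⊗]  ⊢ p1, p1, p1, p1, ((p1⊥ ⊗ p1⊥) ⊗ (p1⊥ ⊗ p1⊥))
    [⊗]  ⊢ p1, p1, (p1⊥ ⊗ p1⊥)
      [Ax]  ⊢ p1, p1⊥
      [Ax]  ⊢ p1, p1⊥
    [⊗]  ⊢ p1, p1, (p1⊥ ⊗ p1⊥)
      [Ax]  ⊢ p1, p1⊥
      [Ax]  ⊢ p1, p1⊥

Result: YES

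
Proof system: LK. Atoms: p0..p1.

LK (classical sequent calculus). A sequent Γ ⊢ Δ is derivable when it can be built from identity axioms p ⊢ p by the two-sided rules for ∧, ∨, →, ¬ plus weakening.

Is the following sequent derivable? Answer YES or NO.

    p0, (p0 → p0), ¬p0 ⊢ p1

Proof tree:
[¬L] p0, (p0 → p0), ¬p0 ⊢ p1
  [WR] p0, (p0 → p0) ⊢ p0, p1
    [→L] p0, (p0 → p0) ⊢ p0
      [Ax] p0 ⊢ p0
      [Ax] p0 ⊢ p0

Result: YES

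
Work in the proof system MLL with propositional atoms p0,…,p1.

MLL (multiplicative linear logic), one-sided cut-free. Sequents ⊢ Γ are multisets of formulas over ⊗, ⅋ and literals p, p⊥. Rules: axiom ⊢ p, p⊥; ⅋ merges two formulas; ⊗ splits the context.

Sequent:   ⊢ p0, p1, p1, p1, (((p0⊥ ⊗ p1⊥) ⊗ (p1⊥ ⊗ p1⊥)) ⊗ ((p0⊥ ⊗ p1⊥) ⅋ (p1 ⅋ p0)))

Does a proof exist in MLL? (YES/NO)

Derivation trace:
[⊗]  ⊢ p0, p1, p1, p1, (((p0⊥ ⊗ p1⊥) ⊗ (p1⊥ ⊗ p1⊥)) ⊗ ((p0⊥ ⊗ p1⊥) ⅋ (p1 ⅋ p0)))
  [⊗]  ⊢ p0, p1, p1, p1, ((p0⊥ ⊗ p1⊥) ⊗ (p1⊥ ⊗ p1⊥))
    [⊗]  ⊢ p0, p1, (p0⊥ ⊗ p1⊥)
      [Ax]  ⊢ p0, p0⊥
      [Ax]  ⊢ p1, p1⊥
    [⊗]  ⊢ p1, p1, (p1⊥ ⊗ p1⊥)
      [Ax]  ⊢ p1, p1⊥
      [Ax]  ⊢ p1, p1⊥
  [⅋]  ⊢ ((p0⊥ ⊗ p1⊥) ⅋ (p1 ⅋ p0))
    [⅋]  ⊢ (p0⊥ ⊗ p1⊥), (p1 ⅋ p0)
      [⊗]  ⊢ p0, p1, (p0⊥ ⊗ p1⊥)
        [Ax]  ⊢ p0, p0⊥
        [Ax]  ⊢ p1, p1⊥

Result: YES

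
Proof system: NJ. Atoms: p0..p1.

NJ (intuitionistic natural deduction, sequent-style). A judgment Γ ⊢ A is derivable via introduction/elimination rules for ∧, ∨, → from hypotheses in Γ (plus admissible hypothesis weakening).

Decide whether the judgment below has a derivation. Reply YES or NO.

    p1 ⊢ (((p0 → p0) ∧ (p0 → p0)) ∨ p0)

Proof tree:
[∨I₁] p1 ⊢ (((p0 → p0) ∧ (p0 → p0)) ∨ p0)
  [Wk] p1 ⊢ ((p0 → p0) ∧ (p0 → p0))
    [∧I]  ⊢ ((p0 → p0) ∧ (p0 → p0))
      [→I]  ⊢ (p0 → p0)
        [Ax] p0 ⊢ p0
      [→I]  ⊢ (p0 → p0)
        [Ax] p0 ⊢ p0

Result: YES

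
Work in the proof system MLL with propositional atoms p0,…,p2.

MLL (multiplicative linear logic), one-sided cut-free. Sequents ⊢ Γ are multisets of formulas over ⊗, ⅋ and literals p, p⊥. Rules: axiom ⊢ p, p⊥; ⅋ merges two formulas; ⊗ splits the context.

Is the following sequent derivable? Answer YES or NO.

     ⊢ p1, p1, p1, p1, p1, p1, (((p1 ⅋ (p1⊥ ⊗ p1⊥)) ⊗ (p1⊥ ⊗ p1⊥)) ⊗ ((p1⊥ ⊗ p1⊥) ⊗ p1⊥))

Derivation (root first):
[⊗]  ⊢ p1, p1, p1, p1, p1, p1, (((p1 ⅋ (p1⊥ ⊗ p1⊥)) ⊗ (p1⊥ ⊗ p1⊥)) ⊗ ((p1⊥ ⊗ p1⊥) ⊗ p1⊥))
  [⊗]  ⊢ p1, p1, p1, ((p1 ⅋ (p1⊥ ⊗ p1⊥)) ⊗ (p1⊥ ⊗ p1⊥))
    [⅋]  ⊢ p1, (p1 ⅋ (p1⊥ ⊗ p1⊥))
      [⊗]  ⊢ p1, p1, (p1⊥ ⊗ p1⊥)
        [Ax]  ⊢ p1, p1⊥
        [Ax]  ⊢ p1, p1⊥
    [⊗]  ⊢ p1, p1, (p1⊥ ⊗ p1⊥)
      [Ax]  ⊢ p1, p1⊥
      [Ax]  ⊢ p1, p1⊥
  [⊗]  ⊢ p1, p1, p1, ((p1⊥ ⊗ p1⊥) ⊗ p1⊥)
    [⊗]  ⊢ p1, p1, (p1⊥ ⊗ p1⊥)
      [Ax]  ⊢ p1, p1⊥
      [Ax]  ⊢ p1, p1⊥
    [Ax]  ⊢ p1, p1⊥

Result: YES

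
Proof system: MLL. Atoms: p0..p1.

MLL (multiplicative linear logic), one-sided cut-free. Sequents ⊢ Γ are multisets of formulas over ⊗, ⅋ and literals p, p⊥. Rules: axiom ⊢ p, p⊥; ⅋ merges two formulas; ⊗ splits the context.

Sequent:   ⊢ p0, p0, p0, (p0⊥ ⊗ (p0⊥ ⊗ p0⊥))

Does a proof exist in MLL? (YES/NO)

Proof tree:
[⊗]  ⊢ p0, p0, p0, (p0⊥ ⊗ (p0⊥ ⊗ p0⊥))
  [Ax]  ⊢ p0, p0⊥
  [⊗]  ⊢ p0, p0, (p0⊥ ⊗ p0⊥)
    [Ax]  ⊢ p0, p0⊥
    [Ax]  ⊢ p0, p0⊥

Result: YES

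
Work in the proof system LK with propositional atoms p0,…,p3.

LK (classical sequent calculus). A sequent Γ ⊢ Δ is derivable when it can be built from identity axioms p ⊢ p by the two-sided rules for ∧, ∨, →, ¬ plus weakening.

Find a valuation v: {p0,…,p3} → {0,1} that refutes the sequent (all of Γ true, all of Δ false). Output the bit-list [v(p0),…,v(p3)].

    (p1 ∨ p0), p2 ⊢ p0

Search for a countermodel by truth-table:
  v=0000: Γ:[(p1 ∨ p0)=F, p2=F] Δ:[p0=F] refutes=False
  v=0001: Γ:[(p1 ∨ p0)=F, p2=F] Δ:[p0=F] refutes=False
  v=0010: Γ:[(p1 ∨ p0)=F, p2=T] Δ:[p0=F] refutes=False
  v=0011: Γ:[(p1 ∨ p0)=F, p2=T] Δ:[p0=F] refutes=False
  v=0100: Γ:[(p1 ∨ p0)=T, p2=F] Δ:[p0=F] refutes=False
  v=0101: Γ:[(p1 ∨ p0)=T, p2=F] Δ:[p0=F] refutes=False
  v=0110: Γ:[(p1 ∨ p0)=T, p2=T] Δ:[p0=F] refutes=True  ← countermodel

Result: [0, 1, 1, 0]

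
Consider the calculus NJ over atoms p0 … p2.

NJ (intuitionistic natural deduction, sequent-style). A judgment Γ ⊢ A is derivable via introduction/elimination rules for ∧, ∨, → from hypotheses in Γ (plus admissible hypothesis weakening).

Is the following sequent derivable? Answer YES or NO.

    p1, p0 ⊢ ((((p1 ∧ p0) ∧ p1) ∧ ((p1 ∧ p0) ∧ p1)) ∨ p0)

Proof tree:
[∨I₁] p1, p0 ⊢ ((((p1 ∧ p0) ∧ p1) ∧ ((p1 ∧ p0) ∧ p1)) ∨ p0)
  [∧I] p1, p0 ⊢ (((p1 ∧ p0) ∧ p1) ∧ ((p1 ∧ p0) ∧ p1))
    [∧I] p1, p0 ⊢ ((p1 ∧ p0) ∧ p1)
      [∧I] p1, p0 ⊢ (p1 ∧ p0)
        [Ax] p1 ⊢ p1
        [Ax] p0 ⊢ p0
      [Ax] p1 ⊢ p1
    [∧I] p1, p0 ⊢ ((p1 ∧ p0) ∧ p1)
      [∧I] p1, p0 ⊢ (p1 ∧ p0)
        [Ax] p1 ⊢ p1
        [Ax] p0 ⊢ p0
      [Ax] p1 ⊢ p1

Result: YES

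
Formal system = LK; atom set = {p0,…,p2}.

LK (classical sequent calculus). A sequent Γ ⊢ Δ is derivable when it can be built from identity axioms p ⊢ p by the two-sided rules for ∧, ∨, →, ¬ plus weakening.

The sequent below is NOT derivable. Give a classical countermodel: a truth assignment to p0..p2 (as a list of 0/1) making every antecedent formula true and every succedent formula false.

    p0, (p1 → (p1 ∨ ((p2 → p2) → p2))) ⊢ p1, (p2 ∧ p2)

Truth-table refutation:
  v=000: Γ:[p0=F, (p1 → (p1 ∨ ((p2 → p2) → p2)))=T] Δ:[p1=F, (p2 ∧ p2)=F] refutes=False
  v=001: Γ:[p0=F, (p1 → (p1 ∨ ((p2 → p2) → p2)))=T] Δ:[p1=F, (p2 ∧ p2)=T] refutes=False
  v=010: Γ:[p0=F, (p1 → (p1 ∨ ((p2 → p2) → p2)))=T] Δ:[p1=T, (p2 ∧ p2)=F] refutes=False
  v=011: Γ:[p0=F, (p1 → (p1 ∨ ((p2 → p2) → p2)))=T] Δ:[p1=T, (p2 ∧ p2)=T] refutes=False
  v=100: Γ:[p0=T, (p1 → (p1 ∨ ((p2 → p2) → p2)))=T] Δ:[p1=F, (p2 ∧ p2)=F] refutes=True  ← countermodel

Result: [1, 0, 0]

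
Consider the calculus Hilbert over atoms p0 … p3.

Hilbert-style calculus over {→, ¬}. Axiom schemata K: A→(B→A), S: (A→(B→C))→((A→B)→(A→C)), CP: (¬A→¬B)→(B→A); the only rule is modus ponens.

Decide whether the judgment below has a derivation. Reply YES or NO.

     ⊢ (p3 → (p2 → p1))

Enumerate valuations to refute Γ ⊢ Δ:
  v=0000: Γ:[] Δ:[(p3 → (p2 → p1))=T] refutes=False
  v=0001: Γ:[] Δ:[(p3 → (p2 → p1))=T] refutes=False
  v=0010: Γ:[] Δ:[(p3 → (p2 → p1))=T] refutes=False
  v=0011: Γ:[] Δ:[(p3 → (p2 → p1))=F] refutes=True  ← countermodel

Result: NO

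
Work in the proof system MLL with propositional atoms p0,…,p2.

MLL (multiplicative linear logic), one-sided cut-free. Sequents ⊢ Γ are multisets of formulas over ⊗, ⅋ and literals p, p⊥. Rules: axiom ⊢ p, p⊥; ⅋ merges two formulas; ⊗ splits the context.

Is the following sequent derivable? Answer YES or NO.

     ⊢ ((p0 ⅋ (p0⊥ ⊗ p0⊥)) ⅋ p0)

Derivation (root first):
[⅋]  ⊢ ((p0 ⅋ (p0⊥ ⊗ p0⊥)) ⅋ p0)
  [⅋]  ⊢ p0, (p0 ⅋ (p0⊥ ⊗ p0⊥))
    [⊗]  ⊢ p0, p0, (p0⊥ ⊗ p0⊥)
      [Ax]  ⊢ p0, p0⊥
      [Ax]  ⊢ p0, p0⊥

Result: YES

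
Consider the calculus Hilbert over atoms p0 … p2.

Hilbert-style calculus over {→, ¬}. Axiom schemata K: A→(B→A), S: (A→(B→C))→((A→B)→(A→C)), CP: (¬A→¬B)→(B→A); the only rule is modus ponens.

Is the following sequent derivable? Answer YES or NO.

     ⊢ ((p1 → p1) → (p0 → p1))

Enumerate valuations to refute Γ ⊢ Δ:
  v=000: Γ:[] Δ:[((p1 → p1) → (p0 → p1))=T] refutes=False
  v=001: Γ:[] Δ:[((p1 → p1) → (p0 → p1))=T] refutes=False
  v=010: Γ:[] Δ:[((p1 → p1) → (p0 → p1))=T] refutes=False
  v=011: Γ:[] Δ:[((p1 → p1) → (p0 → p1))=T] refutes=False
  v=100: Γ:[] Δ:[((p1 → p1) → (p0 → p1))=F] refutes=True  ← countermodel

Result: NO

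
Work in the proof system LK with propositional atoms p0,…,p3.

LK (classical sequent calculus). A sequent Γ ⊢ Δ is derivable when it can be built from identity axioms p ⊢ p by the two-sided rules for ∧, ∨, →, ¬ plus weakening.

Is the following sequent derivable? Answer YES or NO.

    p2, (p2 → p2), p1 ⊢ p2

Proof tree:
[WL] p2, (p2 → p2), p1 ⊢ p2
  [→L] p2, (p2 → p2) ⊢ p2
    [Ax] p2 ⊢ p2
    [Ax] p2 ⊢ p2

Result: YES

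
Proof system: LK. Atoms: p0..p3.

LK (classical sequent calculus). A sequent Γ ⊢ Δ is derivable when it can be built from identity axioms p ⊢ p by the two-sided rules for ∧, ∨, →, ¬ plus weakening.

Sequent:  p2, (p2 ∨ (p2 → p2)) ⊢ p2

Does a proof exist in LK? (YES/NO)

Derivation trace:
[∨L] p2, (p2 ∨ (p2 → p2)) ⊢ p2
  [Ax] p2 ⊢ p2
  [→L] p2, (p2 → p2) ⊢ p2
    [Ax] p2 ⊢ p2
    [Ax] p2 ⊢ p2

Result: YES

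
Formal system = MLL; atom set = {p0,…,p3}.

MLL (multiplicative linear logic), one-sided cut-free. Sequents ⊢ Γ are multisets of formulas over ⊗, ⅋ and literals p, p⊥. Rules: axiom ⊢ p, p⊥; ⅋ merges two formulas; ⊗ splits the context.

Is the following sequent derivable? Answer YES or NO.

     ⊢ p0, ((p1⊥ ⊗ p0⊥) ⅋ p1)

Proof tree:
[⅋]  ⊢ p0, ((p1⊥ ⊗ p0⊥) ⅋ p1)
  [⊗]  ⊢ p1, p0, (p1⊥ ⊗ p0⊥)
    [Ax]  ⊢ p1, p1⊥
    [Ax]  ⊢ p0, p0⊥

Result: YES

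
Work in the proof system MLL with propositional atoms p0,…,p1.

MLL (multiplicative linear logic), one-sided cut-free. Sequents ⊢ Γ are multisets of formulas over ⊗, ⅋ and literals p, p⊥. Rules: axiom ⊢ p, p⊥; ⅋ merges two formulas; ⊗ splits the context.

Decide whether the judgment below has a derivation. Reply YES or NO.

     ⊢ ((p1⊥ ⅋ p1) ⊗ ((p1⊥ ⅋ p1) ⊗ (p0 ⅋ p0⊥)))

Proof tree:
[⊗]  ⊢ ((p1⊥ ⅋ p1) ⊗ ((p1⊥ ⅋ p1) ⊗ (p0 ⅋ p0⊥)))
  [⅋]  ⊢ (p1⊥ ⅋ p1)
    [Ax]  ⊢ p1, p1⊥
  [⊗]  ⊢ ((p1⊥ ⅋ p1) ⊗ (p0 ⅋ p0⊥))
    [⅋]  ⊢ (p1⊥ ⅋ p1)
      [Ax]  ⊢ p1, p1⊥
    [⅋]  ⊢ (p0 ⅋ p0⊥)
      [Ax]  ⊢ p0, p0⊥

Result: YES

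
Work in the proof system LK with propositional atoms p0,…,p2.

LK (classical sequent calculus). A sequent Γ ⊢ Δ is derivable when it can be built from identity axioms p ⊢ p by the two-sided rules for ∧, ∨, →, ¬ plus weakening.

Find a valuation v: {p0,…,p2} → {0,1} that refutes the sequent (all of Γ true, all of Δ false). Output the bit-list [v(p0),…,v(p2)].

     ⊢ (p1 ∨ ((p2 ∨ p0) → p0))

Search for a countermodel by truth-table:
  v=000: Γ:[] Δ:[(p1 ∨ ((p2 ∨ p0) → p0))=T] refutes=False
  v=001: Γ:[] Δ:[(p1 ∨ ((p2 ∨ p0) → p0))=F] refutes=True  ← countermodel

Result: [0, 0, 1]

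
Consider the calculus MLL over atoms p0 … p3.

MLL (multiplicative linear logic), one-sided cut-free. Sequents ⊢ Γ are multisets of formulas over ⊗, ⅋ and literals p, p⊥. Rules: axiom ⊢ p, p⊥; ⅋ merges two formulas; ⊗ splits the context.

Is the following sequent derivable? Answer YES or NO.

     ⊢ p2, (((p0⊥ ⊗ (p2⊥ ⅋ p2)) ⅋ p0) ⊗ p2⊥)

Proof tree:
[⊗]  ⊢ p2, (((p0⊥ ⊗ (p2⊥ ⅋ p2)) ⅋ p0) ⊗ p2⊥)
  [⅋]  ⊢ ((p0⊥ ⊗ (p2⊥ ⅋ p2)) ⅋ p0)
    [⊗]  ⊢ p0, (p0⊥ ⊗ (p2⊥ ⅋ p2))
      [Ax]  ⊢ p0, p0⊥
      [⅋]  ⊢ (p2⊥ ⅋ p2)
        [Ax]  ⊢ p2, p2⊥
  [Ax]  ⊢ p2, p2⊥

Result: YES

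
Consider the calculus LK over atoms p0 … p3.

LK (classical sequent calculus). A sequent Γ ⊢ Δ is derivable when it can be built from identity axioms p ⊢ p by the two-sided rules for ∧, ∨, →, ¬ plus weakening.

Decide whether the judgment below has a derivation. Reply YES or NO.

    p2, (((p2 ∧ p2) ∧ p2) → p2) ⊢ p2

Proof tree:
[→L] p2, (((p2 ∧ p2) ∧ p2) → p2) ⊢ p2
  [∧R] p2 ⊢ p2, ((p2 ∧ p2) ∧ p2)
    [∧R] p2 ⊢ p2, (p2 ∧ p2)
      [WR] p2 ⊢ p2, p2
        [Ax] p2 ⊢ p2
      [Ax] p2 ⊢ p2
    [WR] p2 ⊢ p2, p2
      [Ax] p2 ⊢ p2
  [Ax] p2 ⊢ p2

Result: YES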